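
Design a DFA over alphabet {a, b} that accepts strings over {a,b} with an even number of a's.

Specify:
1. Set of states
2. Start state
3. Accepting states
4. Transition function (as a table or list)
One valid DFA (any DFA recognizing the same language is acceptable):
States: {q0, q1}
Start: q0
Accepting: {q0}
Transitions (accepting states marked with *):
State | a | b | Accepting
-------------------------
q0    | q1 | q0 | *
q1    | q0 | q1 |  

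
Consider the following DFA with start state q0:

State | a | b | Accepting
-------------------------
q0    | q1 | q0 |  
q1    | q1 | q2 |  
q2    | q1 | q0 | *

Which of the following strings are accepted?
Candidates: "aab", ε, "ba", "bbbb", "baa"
"aab": q0 → q1 → q1 → q2; q2 is accepting → accepted
ε: q0; q0 is not accepting → rejected
"ba": q0 → q0 → q1; q1 is not accepting → rejected
"bbbb": q0 → q0 → q0 → q0 → q0; q0 is not accepting → rejected
"baa": q0 → q0 → q1 → q1; q1 is not accepting → rejected

Final answer: "aab"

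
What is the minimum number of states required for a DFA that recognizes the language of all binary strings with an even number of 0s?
Language: binary strings with an even number of 0s
Lower bound (Myhill–Nerode): the prefixes ε, 0 are pairwise distinguishable:
  ε vs 0: suffix ε distinguishes them (ε has zero 0s (accepted), 0 has one 0 (rejected))
So any DFA needs at least 2 states.
Upper bound: a DFA with 2 states exists (one state per class above).
Minimum states: 2

Final answer: 2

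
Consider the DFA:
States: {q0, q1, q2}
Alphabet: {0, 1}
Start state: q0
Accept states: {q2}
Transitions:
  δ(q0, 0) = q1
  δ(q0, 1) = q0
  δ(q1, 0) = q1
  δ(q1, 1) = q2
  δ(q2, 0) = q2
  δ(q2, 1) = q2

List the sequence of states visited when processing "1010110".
Starting at q0
Read '1': q0 -> q0
Read '0': q0 -> q1
Read '1': q1 -> q2
Read '0': q2 -> q2
Read '1': q2 -> q2
Read '1': q2 -> q2
Read '0': q2 -> q2

Final answer: q0 -> q0 -> q1 -> q2 -> q2 -> q2 -> q2 -> q2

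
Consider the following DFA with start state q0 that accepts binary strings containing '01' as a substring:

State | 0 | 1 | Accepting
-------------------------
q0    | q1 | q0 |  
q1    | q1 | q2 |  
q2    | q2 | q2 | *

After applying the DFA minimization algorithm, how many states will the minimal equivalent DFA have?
All 3 states are reachable from q0, so none can be removed as unreachable.
Table-filling: first mark every (accepting, non-accepting) pair as distinguishable (accepting: {q2}; non-accepting: {q0, q1}).
Round 1: (q0, q1) on '1' go to q0 and q2, already distinguishable → mark.
Every pair of states is distinguishable, so the DFA is already minimal.
Equivalence classes: {q0}, {q1}, {q2} → 3 states.

Final answer: 3 states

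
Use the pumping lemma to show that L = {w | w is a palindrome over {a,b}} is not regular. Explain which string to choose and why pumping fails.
Language: L = {w | w is a palindrome over {a,b}} (strings that read the same forwards and backwards)
Step 1: Assume for contradiction that L is regular, with pumping length p.
Step 2: Choose s = a^p b a^p. Then s ∈ L (it reads the same forwards and backwards) and |s| ≥ p.
Step 3: Consider any decomposition s = xyz with |xy| ≤ p and |y| > 0. Since |xy| ≤ p and the first p symbols of s are all a's, y = a^k for some k with 1 ≤ k ≤ p.
Step 4: Pumping up (i = 2): xy²z = a^(p+k) b a^p. Its reverse is a^p b a^(p+k) ≠ a^(p+k) b a^p (the single b is no longer in the middle), so xy²z is not a palindrome and xy²z ∉ L.
This contradicts the pumping lemma, so L is not regular.

Final answer: Choose s = a^p b a^p. Since |xy| ≤ p, y = a^k with k ≥ 1. Then xy²z = a^(p+k) b a^p is not a palindrome, so ∉ L.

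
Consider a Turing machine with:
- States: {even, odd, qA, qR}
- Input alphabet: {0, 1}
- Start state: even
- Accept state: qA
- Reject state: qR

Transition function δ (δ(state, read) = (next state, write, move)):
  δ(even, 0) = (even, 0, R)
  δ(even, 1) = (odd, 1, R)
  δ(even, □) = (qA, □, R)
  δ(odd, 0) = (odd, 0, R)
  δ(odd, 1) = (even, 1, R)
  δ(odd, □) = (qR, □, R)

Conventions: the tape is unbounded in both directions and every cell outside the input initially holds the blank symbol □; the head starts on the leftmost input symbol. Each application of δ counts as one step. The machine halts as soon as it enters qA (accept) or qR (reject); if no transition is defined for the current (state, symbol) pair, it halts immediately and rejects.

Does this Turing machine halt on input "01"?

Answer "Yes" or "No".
Step 0: [even]01 (head at position 0)
Step 1: δ(even, 0) = (even, 0, R)  ⊢  0[even]1 (head at position 1)
Step 2: δ(even, 1) = (odd, 1, R)  ⊢  01[odd]□ (head at position 2)
Step 3: δ(odd, □) = (qR, □, R)  ⊢  01□[qR]□ (head at position 3)
The machine is in qR, so it halts and rejects.
It halts after 3 steps.

Final answer: Yes - halts after 3 steps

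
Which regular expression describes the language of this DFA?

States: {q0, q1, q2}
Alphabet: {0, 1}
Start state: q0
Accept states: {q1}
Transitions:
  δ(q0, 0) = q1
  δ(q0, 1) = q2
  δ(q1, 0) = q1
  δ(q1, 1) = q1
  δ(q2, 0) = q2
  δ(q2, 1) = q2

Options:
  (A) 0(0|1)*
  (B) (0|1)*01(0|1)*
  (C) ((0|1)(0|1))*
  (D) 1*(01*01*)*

Testing sample strings against the DFA:
  '001' -> accepted
  '011' -> accepted
  '11' -> rejected
  '11' -> rejected
Checking each option for a counterexample:
  (A) 0(0|1)*: agrees with the DFA on all strings of length ≤ 4
  (B) (0|1)*01(0|1)*: '0' is accepted by the DFA but does not match the regex → eliminated
  (C) ((0|1)(0|1))*: ε is rejected by the DFA but matches the regex → eliminated
  (D) 1*(01*01*)*: ε is rejected by the DFA but matches the regex → eliminated
Only (A) 0(0|1)* is consistent with the DFA.

Final answer: (A) 0(0|1)*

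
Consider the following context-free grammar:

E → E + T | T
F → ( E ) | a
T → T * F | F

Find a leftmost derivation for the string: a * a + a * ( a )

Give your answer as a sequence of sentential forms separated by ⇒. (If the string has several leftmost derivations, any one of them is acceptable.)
Start with E.
Step 1: the leftmost non-terminal is E; apply E → E + T:  E + T
Step 2: the leftmost non-terminal is E; apply E → T:  T + T
Step 3: the leftmost non-terminal is T; apply T → T * F:  T * F + T
Step 4: the leftmost non-terminal is T; apply T → F:  F * F + T
Step 5: the leftmost non-terminal is F; apply F → a:  a * F + T
Step 6: the leftmost non-terminal is F; apply F → a:  a * a + T
Step 7: the leftmost non-terminal is T; apply T → T * F:  a * a + T * F
Step 8: the leftmost non-terminal is T; apply T → F:  a * a + F * F
Step 9: the leftmost non-terminal is F; apply F → a:  a * a + a * F
Step 10: the leftmost non-terminal is F; apply F → ( E ):  a * a + a * ( E )
Step 11: the leftmost non-terminal is E; apply E → T:  a * a + a * ( T )
Step 12: the leftmost non-terminal is T; apply T → F:  a * a + a * ( F )
Step 13: the leftmost non-terminal is F; apply F → a:  a * a + a * ( a )

Final answer: E ⇒ E + T ⇒ T + T ⇒ T * F + T ⇒ F * F + T ⇒ a * F + T ⇒ a * a + T ⇒ a * a + T * F ⇒ a * a + F * F ⇒ a * a + a * F ⇒ a * a + a * ( E ) ⇒ a * a + a * ( T ) ⇒ a * a + a * ( F ) ⇒ a * a + a * ( a )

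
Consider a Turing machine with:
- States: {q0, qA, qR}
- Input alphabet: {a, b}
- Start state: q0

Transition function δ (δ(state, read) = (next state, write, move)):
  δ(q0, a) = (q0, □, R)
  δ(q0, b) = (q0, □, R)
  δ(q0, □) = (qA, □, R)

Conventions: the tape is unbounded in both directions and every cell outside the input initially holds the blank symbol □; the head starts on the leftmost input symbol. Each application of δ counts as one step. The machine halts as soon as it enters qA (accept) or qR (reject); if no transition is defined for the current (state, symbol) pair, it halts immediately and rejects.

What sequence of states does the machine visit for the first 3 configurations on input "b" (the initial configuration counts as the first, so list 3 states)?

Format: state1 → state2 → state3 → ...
Step 0: [q0]b (head at position 0)
Step 1: δ(q0, b) = (q0, □, R)  ⊢  □[q0]□ (head at position 1)
Step 2: δ(q0, □) = (qA, □, R)  ⊢  □□[qA]□ (head at position 2)
Reading off the states of these 3 configurations: q0 → q0 → qA

Final answer: q0 → q0 → qA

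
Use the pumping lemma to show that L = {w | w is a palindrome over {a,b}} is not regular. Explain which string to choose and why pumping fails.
Language: L = {w | w is a palindrome over {a,b}} (strings that read the same forwards and backwards)
Step 1: Assume for contradiction that L is regular, with pumping length p.
Step 2: Choose s = a^p b a^p. Then s ∈ L (it reads the same forwards and backwards) and |s| ≥ p.
Step 3: Consider any decomposition s = xyz with |xy| ≤ p and |y| > 0. Since |xy| ≤ p and the first p symbols of s are all a's, y = a^k for some k with 1 ≤ k ≤ p.
Step 4: Pumping up (i = 2): xy²z = a^(p+k) b a^p. Its reverse is a^p b a^(p+k) ≠ a^(p+k) b a^p (the single b is no longer in the middle), so xy²z is not a palindrome and xy²z ∉ L.
This contradicts the pumping lemma, so L is not regular.

Final answer: Choose s = a^p b a^p. Since |xy| ≤ p, y = a^k with k ≥ 1. Then xy²z = a^(p+k) b a^p is not a palindrome, so ∉ L.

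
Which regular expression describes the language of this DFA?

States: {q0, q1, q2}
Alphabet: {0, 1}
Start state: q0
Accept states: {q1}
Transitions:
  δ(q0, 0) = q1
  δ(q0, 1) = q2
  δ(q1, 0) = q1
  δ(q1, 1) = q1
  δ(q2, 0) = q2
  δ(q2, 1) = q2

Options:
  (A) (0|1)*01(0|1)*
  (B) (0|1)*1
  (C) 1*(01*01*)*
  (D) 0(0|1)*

Testing sample strings against the DFA:
  '001' -> accepted
  '1110' -> rejected
  '00' -> accepted
  '101' -> rejected
Checking each option for a counterexample:
  (A) (0|1)*01(0|1)*: '0' is accepted by the DFA but does not match the regex → eliminated
  (B) (0|1)*1: '0' is accepted by the DFA but does not match the regex → eliminated
  (C) 1*(01*01*)*: ε is rejected by the DFA but matches the regex → eliminated
  (D) 0(0|1)*: agrees with the DFA on all strings of length ≤ 4
Only (D) 0(0|1)* is consistent with the DFA.

Final answer: (D) 0(0|1)*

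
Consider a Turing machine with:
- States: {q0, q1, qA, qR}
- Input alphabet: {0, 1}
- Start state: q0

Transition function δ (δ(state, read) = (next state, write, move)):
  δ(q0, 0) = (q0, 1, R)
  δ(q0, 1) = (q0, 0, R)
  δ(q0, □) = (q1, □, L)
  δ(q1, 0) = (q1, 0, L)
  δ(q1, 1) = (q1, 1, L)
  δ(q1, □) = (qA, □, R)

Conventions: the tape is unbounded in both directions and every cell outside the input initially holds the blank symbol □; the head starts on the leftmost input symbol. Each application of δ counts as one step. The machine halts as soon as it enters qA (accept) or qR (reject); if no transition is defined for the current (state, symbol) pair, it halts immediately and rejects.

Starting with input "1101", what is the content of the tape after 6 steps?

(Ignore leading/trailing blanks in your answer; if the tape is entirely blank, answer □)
Step 0: [q0]1101 (head at position 0)
Step 1: δ(q0, 1) = (q0, 0, R)  ⊢  0[q0]101 (head at position 1)
Step 2: δ(q0, 1) = (q0, 0, R)  ⊢  00[q0]01 (head at position 2)
Step 3: δ(q0, 0) = (q0, 1, R)  ⊢  001[q0]1 (head at position 3)
Step 4: δ(q0, 1) = (q0, 0, R)  ⊢  0010[q0]□ (head at position 4)
Step 5: δ(q0, □) = (q1, □, L)  ⊢  001[q1]0□ (head at position 3)
Step 6: δ(q1, 0) = (q1, 0, L)  ⊢  00[q1]10□ (head at position 2)
Tape after 6 steps (ignoring surrounding blanks): 0010

Final answer: Tape: 0010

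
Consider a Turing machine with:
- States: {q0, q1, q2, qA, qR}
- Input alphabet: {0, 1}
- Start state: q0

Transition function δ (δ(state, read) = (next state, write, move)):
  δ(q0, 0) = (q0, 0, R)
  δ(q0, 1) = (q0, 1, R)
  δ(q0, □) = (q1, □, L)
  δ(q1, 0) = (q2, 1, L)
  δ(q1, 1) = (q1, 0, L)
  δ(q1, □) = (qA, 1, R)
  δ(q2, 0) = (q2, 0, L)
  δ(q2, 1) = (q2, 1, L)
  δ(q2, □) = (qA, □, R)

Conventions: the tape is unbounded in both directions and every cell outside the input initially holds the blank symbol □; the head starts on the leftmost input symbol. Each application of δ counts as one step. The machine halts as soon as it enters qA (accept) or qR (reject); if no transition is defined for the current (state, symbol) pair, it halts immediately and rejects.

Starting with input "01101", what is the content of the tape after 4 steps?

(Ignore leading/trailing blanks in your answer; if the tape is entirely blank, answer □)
Step 0: [q0]01101 (head at position 0)
Step 1: δ(q0, 0) = (q0, 0, R)  ⊢  0[q0]1101 (head at position 1)
Step 2: δ(q0, 1) = (q0, 1, R)  ⊢  01[q0]101 (head at position 2)
Step 3: δ(q0, 1) = (q0, 1, R)  ⊢  011[q0]01 (head at position 3)
Step 4: δ(q0, 0) = (q0, 0, R)  ⊢  0110[q0]1 (head at position 4)
Tape after 4 steps (ignoring surrounding blanks): 01101

Final answer: Tape: 01101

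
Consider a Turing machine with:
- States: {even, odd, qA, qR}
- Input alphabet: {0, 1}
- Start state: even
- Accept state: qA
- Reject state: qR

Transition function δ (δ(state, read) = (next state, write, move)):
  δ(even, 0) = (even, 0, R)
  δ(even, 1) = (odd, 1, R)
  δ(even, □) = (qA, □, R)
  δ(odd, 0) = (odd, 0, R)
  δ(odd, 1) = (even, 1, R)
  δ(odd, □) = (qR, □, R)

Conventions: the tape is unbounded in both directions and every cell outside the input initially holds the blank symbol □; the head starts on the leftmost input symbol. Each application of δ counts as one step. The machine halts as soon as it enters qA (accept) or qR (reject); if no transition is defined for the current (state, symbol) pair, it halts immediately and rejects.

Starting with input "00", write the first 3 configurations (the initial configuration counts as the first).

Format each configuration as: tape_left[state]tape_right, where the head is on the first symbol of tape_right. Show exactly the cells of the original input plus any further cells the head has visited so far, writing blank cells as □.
Step 0: [even]00 (head at position 0)
Step 1: δ(even, 0) = (even, 0, R)  ⊢  0[even]0 (head at position 1)
Step 2: δ(even, 0) = (even, 0, R)  ⊢  00[even]□ (head at position 2)

Final answer: [even]00 ⊢ 0[even]0 ⊢ 00[even]□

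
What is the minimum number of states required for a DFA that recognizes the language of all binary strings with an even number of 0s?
Language: binary strings with an even number of 0s
Lower bound (Myhill–Nerode): the prefixes ε, 0 are pairwise distinguishable:
  ε vs 0: suffix ε distinguishes them (ε has zero 0s (accepted), 0 has one 0 (rejected))
So any DFA needs at least 2 states.
Upper bound: a DFA with 2 states exists (one state per class above).
Minimum states: 2

Final answer: 2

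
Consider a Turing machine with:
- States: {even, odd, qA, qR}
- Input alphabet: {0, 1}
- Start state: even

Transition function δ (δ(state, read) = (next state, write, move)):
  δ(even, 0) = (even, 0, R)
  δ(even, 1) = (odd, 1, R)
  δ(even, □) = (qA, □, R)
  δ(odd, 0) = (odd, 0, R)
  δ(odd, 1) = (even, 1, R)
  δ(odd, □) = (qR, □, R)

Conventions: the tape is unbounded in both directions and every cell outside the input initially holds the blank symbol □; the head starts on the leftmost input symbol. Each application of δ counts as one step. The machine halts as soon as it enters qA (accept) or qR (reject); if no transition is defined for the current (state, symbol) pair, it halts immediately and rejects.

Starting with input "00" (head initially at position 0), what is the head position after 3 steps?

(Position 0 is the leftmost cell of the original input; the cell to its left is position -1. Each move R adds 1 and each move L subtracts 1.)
Step 0: [even]00 (head at position 0)
Step 1: δ(even, 0) = (even, 0, R)  ⊢  0[even]0 (head at position 1)
Step 2: δ(even, 0) = (even, 0, R)  ⊢  00[even]□ (head at position 2)
Step 3: δ(even, □) = (qA, □, R)  ⊢  00□[qA]□ (head at position 3)
Head position after 3 steps: 3

Final answer: Position 3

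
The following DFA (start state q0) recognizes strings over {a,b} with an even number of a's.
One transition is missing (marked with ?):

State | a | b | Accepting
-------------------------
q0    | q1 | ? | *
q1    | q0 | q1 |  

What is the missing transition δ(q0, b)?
q0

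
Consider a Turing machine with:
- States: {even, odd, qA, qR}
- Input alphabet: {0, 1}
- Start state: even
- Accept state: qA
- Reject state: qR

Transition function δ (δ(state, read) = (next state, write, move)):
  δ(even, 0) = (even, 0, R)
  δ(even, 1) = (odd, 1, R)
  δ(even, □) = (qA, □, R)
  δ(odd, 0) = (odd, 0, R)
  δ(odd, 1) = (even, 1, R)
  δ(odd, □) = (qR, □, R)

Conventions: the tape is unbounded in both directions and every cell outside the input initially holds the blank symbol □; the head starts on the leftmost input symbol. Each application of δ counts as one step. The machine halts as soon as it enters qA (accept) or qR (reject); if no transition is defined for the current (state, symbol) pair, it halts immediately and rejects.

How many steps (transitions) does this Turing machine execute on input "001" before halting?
Step 0: [even]001 (head at position 0)
Step 1: δ(even, 0) = (even, 0, R)  ⊢  0[even]01 (head at position 1)
Step 2: δ(even, 0) = (even, 0, R)  ⊢  00[even]1 (head at position 2)
Step 3: δ(even, 1) = (odd, 1, R)  ⊢  001[odd]□ (head at position 3)
Step 4: δ(odd, □) = (qR, □, R)  ⊢  001□[qR]□ (head at position 4)
The machine is in qR, so it halts and rejects.
Number of transitions executed: 4.

Final answer: 4 steps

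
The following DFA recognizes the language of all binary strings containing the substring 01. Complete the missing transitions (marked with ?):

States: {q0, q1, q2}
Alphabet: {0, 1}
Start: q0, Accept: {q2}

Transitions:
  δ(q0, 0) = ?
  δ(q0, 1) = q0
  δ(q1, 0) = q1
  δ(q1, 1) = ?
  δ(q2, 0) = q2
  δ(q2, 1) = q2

What each state remembers (consistent with the given transitions and accept states):
  q0: 01 not seen yet and the last symbol was not 0
  q1: 01 not seen yet and the last symbol was 0
  q2: the substring 01 has already been seen
Filling in the missing entries:
  δ(q0, 0): in q0 (01 not seen yet and the last symbol was not 0), after reading 0 we have: 01 not seen yet and the last symbol was 0 → q1
  δ(q1, 1): in q1 (01 not seen yet and the last symbol was 0), after reading 1 we have: the substring 01 has already been seen → q2

Final answer: δ(q0, 0) = q1; δ(q1, 1) = q2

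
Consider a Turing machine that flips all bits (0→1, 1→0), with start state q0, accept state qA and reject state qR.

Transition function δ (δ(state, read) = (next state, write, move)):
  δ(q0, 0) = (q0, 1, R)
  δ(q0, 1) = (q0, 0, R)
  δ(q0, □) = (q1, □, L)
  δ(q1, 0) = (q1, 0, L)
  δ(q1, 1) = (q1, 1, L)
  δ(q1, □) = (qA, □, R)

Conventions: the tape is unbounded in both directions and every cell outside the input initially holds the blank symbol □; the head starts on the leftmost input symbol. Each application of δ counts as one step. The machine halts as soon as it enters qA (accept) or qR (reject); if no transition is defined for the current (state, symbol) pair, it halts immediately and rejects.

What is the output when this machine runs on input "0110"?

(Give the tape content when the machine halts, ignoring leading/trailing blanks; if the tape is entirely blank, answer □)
Step 0: [q0]0110 (head at position 0)
Step 1: δ(q0, 0) = (q0, 1, R)  ⊢  1[q0]110 (head at position 1)
Step 2: δ(q0, 1) = (q0, 0, R)  ⊢  10[q0]10 (head at position 2)
Step 3: δ(q0, 1) = (q0, 0, R)  ⊢  100[q0]0 (head at position 3)
Step 4: δ(q0, 0) = (q0, 1, R)  ⊢  1001[q0]□ (head at position 4)
Step 5: δ(q0, □) = (q1, □, L)  ⊢  100[q1]1□ (head at position 3)
Step 6: δ(q1, 1) = (q1, 1, L)  ⊢  10[q1]01□ (head at position 2)
Step 7: δ(q1, 0) = (q1, 0, L)  ⊢  1[q1]001□ (head at position 1)
Step 8: δ(q1, 0) = (q1, 0, L)  ⊢  [q1]1001□ (head at position 0)
Step 9: δ(q1, 1) = (q1, 1, L)  ⊢  [q1]□1001□ (head at position -1)
Step 10: δ(q1, □) = (qA, □, R)  ⊢  □[qA]1001□ (head at position 0)
The machine is in qA, so it halts and accepts.
Tape content when halted (ignoring surrounding blanks): 1001

Final answer: Output: 1001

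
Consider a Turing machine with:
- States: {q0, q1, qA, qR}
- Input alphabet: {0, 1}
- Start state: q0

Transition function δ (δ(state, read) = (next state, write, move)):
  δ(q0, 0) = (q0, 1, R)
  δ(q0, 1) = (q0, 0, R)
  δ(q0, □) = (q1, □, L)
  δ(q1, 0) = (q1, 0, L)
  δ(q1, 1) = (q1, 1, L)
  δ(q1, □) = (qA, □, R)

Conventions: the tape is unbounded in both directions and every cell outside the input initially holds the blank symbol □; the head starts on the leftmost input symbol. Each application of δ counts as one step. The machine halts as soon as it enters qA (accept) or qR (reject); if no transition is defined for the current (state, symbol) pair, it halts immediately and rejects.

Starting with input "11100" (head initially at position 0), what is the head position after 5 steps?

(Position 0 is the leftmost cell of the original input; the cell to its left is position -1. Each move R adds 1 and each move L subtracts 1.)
Step 0: [q0]11100 (head at position 0)
Step 1: δ(q0, 1) = (q0, 0, R)  ⊢  0[q0]1100 (head at position 1)
Step 2: δ(q0, 1) = (q0, 0, R)  ⊢  00[q0]100 (head at position 2)
Step 3: δ(q0, 1) = (q0, 0, R)  ⊢  000[q0]00 (head at position 3)
Step 4: δ(q0, 0) = (q0, 1, R)  ⊢  0001[q0]0 (head at position 4)
Step 5: δ(q0, 0) = (q0, 1, R)  ⊢  00011[q0]□ (head at position 5)
Head position after 5 steps: 5

Final answer: Position 5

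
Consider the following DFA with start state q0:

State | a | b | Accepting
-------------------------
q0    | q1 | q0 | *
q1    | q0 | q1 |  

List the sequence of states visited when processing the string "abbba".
q0 → q1 → q1 → q1 → q1 → q0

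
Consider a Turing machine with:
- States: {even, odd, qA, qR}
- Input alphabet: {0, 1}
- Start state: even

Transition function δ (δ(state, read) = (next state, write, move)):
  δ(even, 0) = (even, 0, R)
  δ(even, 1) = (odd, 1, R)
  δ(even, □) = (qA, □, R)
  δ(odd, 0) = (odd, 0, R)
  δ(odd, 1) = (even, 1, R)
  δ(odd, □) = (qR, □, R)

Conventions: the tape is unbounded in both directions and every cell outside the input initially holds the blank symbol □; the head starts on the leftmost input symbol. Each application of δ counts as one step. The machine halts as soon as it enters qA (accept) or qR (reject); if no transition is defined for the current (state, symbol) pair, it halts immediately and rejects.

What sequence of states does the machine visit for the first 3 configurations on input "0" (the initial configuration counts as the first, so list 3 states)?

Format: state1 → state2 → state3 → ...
Step 0: [even]0 (head at position 0)
Step 1: δ(even, 0) = (even, 0, R)  ⊢  0[even]□ (head at position 1)
Step 2: δ(even, □) = (qA, □, R)  ⊢  0□[qA]□ (head at position 2)
Reading off the states of these 3 configurations: even → even → qA

Final answer: even → even → qA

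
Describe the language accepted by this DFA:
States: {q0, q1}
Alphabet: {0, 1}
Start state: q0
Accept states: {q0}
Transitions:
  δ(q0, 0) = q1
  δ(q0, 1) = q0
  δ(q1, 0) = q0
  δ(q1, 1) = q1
Analyzing the DFA structure:
Start state: q0
Accept states: {q0}
Interpreting what each state remembers (checking against the transitions):
  q0: an even number of 0s has been read so far
  q1: an odd number of 0s has been read so far
  δ(q0, 0): in q0 (an even number of 0s has been read so far), after reading 0 we have: an odd number of 0s has been read so far → q1
  δ(q0, 1): in q0 (an even number of 0s has been read so far), after reading 1 we have: an even number of 0s has been read so far → q0
  δ(q1, 0): in q1 (an odd number of 0s has been read so far), after reading 0 we have: an even number of 0s has been read so far → q0
  δ(q1, 1): in q1 (an odd number of 0s has been read so far), after reading 1 we have: an odd number of 0s has been read so far → q1
A string is accepted iff it ends in {q0}, i.e. an even number of 0s has been read so far.
Language: All binary strings with an even number of 0s

Final answer: All binary strings with an even number of 0s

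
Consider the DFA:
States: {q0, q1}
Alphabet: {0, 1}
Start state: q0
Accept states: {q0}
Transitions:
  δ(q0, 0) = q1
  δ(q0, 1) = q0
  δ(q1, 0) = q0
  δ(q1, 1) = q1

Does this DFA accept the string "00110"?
Processing string "00110":
  q0 --0--> q1
  q1 --0--> q0
  q0 --1--> q0
  q0 --1--> q0
  q0 --0--> q1
Final state: q1
Accept states: {q0}
q1 is not an accept state, so the string is rejected.

Final answer: No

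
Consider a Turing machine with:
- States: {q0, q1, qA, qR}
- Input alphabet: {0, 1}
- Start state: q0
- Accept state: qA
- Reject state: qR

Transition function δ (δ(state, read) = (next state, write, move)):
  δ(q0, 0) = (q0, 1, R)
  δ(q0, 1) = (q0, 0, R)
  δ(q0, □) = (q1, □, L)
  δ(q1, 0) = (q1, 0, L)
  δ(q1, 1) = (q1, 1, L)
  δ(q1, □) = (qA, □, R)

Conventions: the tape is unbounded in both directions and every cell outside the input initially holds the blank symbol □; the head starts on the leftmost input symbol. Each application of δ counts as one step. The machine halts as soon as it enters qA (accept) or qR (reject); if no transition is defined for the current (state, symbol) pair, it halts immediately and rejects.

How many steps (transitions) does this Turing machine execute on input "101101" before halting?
Step 0: [q0]101101 (head at position 0)
Step 1: δ(q0, 1) = (q0, 0, R)  ⊢  0[q0]01101 (head at position 1)
Step 2: δ(q0, 0) = (q0, 1, R)  ⊢  01[q0]1101 (head at position 2)
Step 3: δ(q0, 1) = (q0, 0, R)  ⊢  010[q0]101 (head at position 3)
Step 4: δ(q0, 1) = (q0, 0, R)  ⊢  0100[q0]01 (head at position 4)
Step 5: δ(q0, 0) = (q0, 1, R)  ⊢  01001[q0]1 (head at position 5)
Step 6: δ(q0, 1) = (q0, 0, R)  ⊢  010010[q0]□ (head at position 6)
Step 7: δ(q0, □) = (q1, □, L)  ⊢  01001[q1]0□ (head at position 5)
Step 8: δ(q1, 0) = (q1, 0, L)  ⊢  0100[q1]10□ (head at position 4)
Step 9: δ(q1, 1) = (q1, 1, L)  ⊢  010[q1]010□ (head at position 3)
Step 10: δ(q1, 0) = (q1, 0, L)  ⊢  01[q1]0010□ (head at position 2)
Step 11: δ(q1, 0) = (q1, 0, L)  ⊢  0[q1]10010□ (head at position 1)
Step 12: δ(q1, 1) = (q1, 1, L)  ⊢  [q1]010010□ (head at position 0)
Step 13: δ(q1, 0) = (q1, 0, L)  ⊢  [q1]□010010□ (head at position -1)
Step 14: δ(q1, □) = (qA, □, R)  ⊢  □[qA]010010□ (head at position 0)
The machine is in qA, so it halts and accepts.
Number of transitions executed: 14.

Final answer: 14 steps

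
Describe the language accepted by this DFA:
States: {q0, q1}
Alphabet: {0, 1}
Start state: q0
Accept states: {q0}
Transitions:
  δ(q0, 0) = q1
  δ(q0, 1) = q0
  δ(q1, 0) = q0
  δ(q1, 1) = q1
Analyzing the DFA structure:
Start state: q0
Accept states: {q0}
Interpreting what each state remembers (checking against the transitions):
  q0: an even number of 0s has been read so far
  q1: an odd number of 0s has been read so far
  δ(q0, 0): in q0 (an even number of 0s has been read so far), after reading 0 we have: an odd number of 0s has been read so far → q1
  δ(q0, 1): in q0 (an even number of 0s has been read so far), after reading 1 we have: an even number of 0s has been read so far → q0
  δ(q1, 0): in q1 (an odd number of 0s has been read so far), after reading 0 we have: an even number of 0s has been read so far → q0
  δ(q1, 1): in q1 (an odd number of 0s has been read so far), after reading 1 we have: an odd number of 0s has been read so far → q1
A string is accepted iff it ends in {q0}, i.e. an even number of 0s has been read so far.
Language: All binary strings with an even number of 0s

Final answer: All binary strings with an even number of 0s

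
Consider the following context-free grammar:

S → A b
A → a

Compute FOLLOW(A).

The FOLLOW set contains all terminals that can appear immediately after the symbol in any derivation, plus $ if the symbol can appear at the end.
A occurs only in S → A b, where it is immediately followed by the terminal b. So FOLLOW(A) = {b}.

Final answer: {b}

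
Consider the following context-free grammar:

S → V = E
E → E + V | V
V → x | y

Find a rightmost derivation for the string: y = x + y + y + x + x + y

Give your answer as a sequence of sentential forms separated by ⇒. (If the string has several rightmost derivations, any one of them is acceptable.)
Start with S.
Step 1: the rightmost non-terminal is S; apply S → V = E:  V = E
Step 2: the rightmost non-terminal is E; apply E → E + V:  V = E + V
Step 3: the rightmost non-terminal is V; apply V → y:  V = E + y
Step 4: the rightmost non-terminal is E; apply E → E + V:  V = E + V + y
Step 5: the rightmost non-terminal is V; apply V → x:  V = E + x + y
Step 6: the rightmost non-terminal is E; apply E → E + V:  V = E + V + x + y
Step 7: the rightmost non-terminal is V; apply V → x:  V = E + x + x + y
Step 8: the rightmost non-terminal is E; apply E → E + V:  V = E + V + x + x + y
Step 9: the rightmost non-terminal is V; apply V → y:  V = E + y + x + x + y
Step 10: the rightmost non-terminal is E; apply E → E + V:  V = E + V + y + x + x + y
Step 11: the rightmost non-terminal is V; apply V → y:  V = E + y + y + x + x + y
Step 12: the rightmost non-terminal is E; apply E → V:  V = V + y + y + x + x + y
Step 13: the rightmost non-terminal is V; apply V → x:  V = x + y + y + x + x + y
Step 14: the rightmost non-terminal is V; apply V → y:  y = x + y + y + x + x + y

Final answer: S ⇒ V = E ⇒ V = E + V ⇒ V = E + y ⇒ V = E + V + y ⇒ V = E + x + y ⇒ V = E + V + x + y ⇒ V = E + x + x + y ⇒ V = E + V + x + x + y ⇒ V = E + y + x + x + y ⇒ V = E + V + y + x + x + y ⇒ V = E + y + y + x + x + y ⇒ V = V + y + y + x + x + y ⇒ V = x + y + y + x + x + y ⇒ y = x + y + y + x + x + y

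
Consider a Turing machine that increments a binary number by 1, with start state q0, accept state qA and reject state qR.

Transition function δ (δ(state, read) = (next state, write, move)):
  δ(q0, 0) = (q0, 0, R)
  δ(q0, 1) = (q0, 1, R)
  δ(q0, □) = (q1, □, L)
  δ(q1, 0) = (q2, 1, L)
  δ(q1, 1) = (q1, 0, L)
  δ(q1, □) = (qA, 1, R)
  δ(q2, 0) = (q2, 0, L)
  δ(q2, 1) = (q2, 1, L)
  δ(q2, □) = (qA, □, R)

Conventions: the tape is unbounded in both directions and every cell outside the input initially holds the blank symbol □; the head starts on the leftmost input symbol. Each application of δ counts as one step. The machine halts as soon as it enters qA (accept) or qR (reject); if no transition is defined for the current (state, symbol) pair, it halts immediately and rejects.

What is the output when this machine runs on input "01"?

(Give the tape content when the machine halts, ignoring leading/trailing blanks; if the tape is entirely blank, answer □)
Step 0: [q0]01 (head at position 0)
Step 1: δ(q0, 0) = (q0, 0, R)  ⊢  0[q0]1 (head at position 1)
Step 2: δ(q0, 1) = (q0, 1, R)  ⊢  01[q0]□ (head at position 2)
Step 3: δ(q0, □) = (q1, □, L)  ⊢  0[q1]1□ (head at position 1)
Step 4: δ(q1, 1) = (q1, 0, L)  ⊢  [q1]00□ (head at position 0)
Step 5: δ(q1, 0) = (q2, 1, L)  ⊢  [q2]□10□ (head at position -1)
Step 6: δ(q2, □) = (qA, □, R)  ⊢  □[qA]10□ (head at position 0)
The machine is in qA, so it halts and accepts.
Tape content when halted (ignoring surrounding blanks): 10

Final answer: Output: 10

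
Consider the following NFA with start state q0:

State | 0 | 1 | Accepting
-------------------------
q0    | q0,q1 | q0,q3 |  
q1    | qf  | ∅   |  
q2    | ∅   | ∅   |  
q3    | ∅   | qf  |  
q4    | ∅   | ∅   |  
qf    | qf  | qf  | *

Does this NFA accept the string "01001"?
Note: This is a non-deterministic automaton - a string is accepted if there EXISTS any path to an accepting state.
Track the set of states the NFA could be in: start {q0}
Read '0': {q0} → {q0, q1}
Read '1': {q0, q1} → {q0, q3}
Read '0': {q0, q3} → {q0, q1}
Read '0': {q0, q1} → {q0, q1, qf}
Read '1': {q0, q1, qf} → {q0, q3, qf}
Final set {q0, q3, qf} contains accepting state(s) {qf} → accepted.

Final answer: Yes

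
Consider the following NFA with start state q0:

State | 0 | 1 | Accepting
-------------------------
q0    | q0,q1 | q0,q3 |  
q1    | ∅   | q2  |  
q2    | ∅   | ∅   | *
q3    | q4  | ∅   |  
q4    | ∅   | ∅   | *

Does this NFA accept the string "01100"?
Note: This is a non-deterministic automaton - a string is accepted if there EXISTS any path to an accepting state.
Track the set of states the NFA could be in: start {q0}
Read '0': {q0} → {q0, q1}
Read '1': {q0, q1} → {q0, q2, q3}
Read '1': {q0, q2, q3} → {q0, q3}
Read '0': {q0, q3} → {q0, q1, q4}
Read '0': {q0, q1, q4} → {q0, q1}
Final set {q0, q1} contains no accepting state → rejected.

Final answer: No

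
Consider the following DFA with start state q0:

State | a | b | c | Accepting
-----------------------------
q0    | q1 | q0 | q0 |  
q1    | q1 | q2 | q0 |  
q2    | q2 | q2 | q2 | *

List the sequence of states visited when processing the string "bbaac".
q0 → q0 → q0 → q1 → q1 → q0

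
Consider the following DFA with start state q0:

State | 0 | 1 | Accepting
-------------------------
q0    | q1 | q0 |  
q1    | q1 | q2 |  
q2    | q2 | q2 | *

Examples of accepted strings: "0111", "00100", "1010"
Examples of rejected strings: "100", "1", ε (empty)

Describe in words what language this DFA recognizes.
binary strings containing '01' as a substring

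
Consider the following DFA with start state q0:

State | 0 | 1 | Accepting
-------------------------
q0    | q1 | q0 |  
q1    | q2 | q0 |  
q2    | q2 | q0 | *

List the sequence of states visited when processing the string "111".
q0 → q0 → q0 → q0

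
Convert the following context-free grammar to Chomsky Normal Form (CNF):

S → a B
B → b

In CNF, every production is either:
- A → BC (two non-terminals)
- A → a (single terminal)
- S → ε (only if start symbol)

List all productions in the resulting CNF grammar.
The grammar has no ε-productions or unit productions to eliminate.
S → a B has terminal a in a right-hand side of length ≥ 2: introduce T_a → a and use T_a in place of a.
B → b is already in CNF (single terminal) – keep it.
S → a B becomes S → T_a B.
Resulting CNF grammar (3 productions): T_a → a; B → b; S → T_a B

Final answer: T_a → a; B → b; S → T_a B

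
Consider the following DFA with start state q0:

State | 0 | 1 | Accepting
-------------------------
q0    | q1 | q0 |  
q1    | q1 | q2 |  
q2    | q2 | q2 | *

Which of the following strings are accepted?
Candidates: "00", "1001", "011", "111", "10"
"00": q0 → q1 → q1; q1 is not accepting → rejected
"1001": q0 → q0 → q1 → q1 → q2; q2 is accepting → accepted
"011": q0 → q1 → q2 → q2; q2 is accepting → accepted
"111": q0 → q0 → q0 → q0; q0 is not accepting → rejected
"10": q0 → q0 → q1; q1 is not accepting → rejected

Final answer: "1001", "011"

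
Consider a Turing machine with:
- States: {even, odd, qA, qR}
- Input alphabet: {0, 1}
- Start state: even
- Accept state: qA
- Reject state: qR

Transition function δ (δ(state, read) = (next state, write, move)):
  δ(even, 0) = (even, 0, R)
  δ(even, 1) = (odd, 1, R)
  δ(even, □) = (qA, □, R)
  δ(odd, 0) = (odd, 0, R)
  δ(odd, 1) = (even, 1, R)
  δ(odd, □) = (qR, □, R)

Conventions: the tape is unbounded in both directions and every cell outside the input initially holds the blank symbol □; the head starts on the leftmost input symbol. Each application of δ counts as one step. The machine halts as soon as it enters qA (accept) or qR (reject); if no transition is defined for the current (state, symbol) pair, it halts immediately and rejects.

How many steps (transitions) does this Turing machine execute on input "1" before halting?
Step 0: [even]1 (head at position 0)
Step 1: δ(even, 1) = (odd, 1, R)  ⊢  1[odd]□ (head at position 1)
Step 2: δ(odd, □) = (qR, □, R)  ⊢  1□[qR]□ (head at position 2)
The machine is in qR, so it halts and rejects.
Number of transitions executed: 2.

Final answer: 2 steps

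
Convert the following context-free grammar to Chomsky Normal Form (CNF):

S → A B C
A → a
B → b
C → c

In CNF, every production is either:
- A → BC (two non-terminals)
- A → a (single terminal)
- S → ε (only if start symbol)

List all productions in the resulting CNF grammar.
The grammar has no ε-productions or unit productions to eliminate.
A → a is already in CNF (single terminal) – keep it.
B → b is already in CNF (single terminal) – keep it.
C → c is already in CNF (single terminal) – keep it.
S → A B C has 3 symbols on the right: break it into binary productions S → A X0, X0 → B C.
Resulting CNF grammar (5 productions): A → a; B → b; C → c; S → A X0; X0 → B C

Final answer: A → a; B → b; C → c; S → A X0; X0 → B C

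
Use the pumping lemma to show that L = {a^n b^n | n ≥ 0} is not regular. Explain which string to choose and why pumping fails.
Language: L = {a^n b^n | n ≥ 0} (equal numbers of a's followed by b's)
Step 1: Assume for contradiction that L is regular, with pumping length p.
Step 2: Choose s = a^p b^p. Then s ∈ L (it has p a's followed by p b's) and |s| ≥ p.
Step 3: Consider any decomposition s = xyz with |xy| ≤ p and |y| > 0. Since |xy| ≤ p and the first p symbols of s are all a's, y = a^k for some k with 1 ≤ k ≤ p.
Step 4: Pumping up (i = 2): xy²z = a^(p+k) b^p, which has more a's than b's, so xy²z ∉ L.
This contradicts the pumping lemma, so L is not regular.

Final answer: Choose s = a^p b^p. Since |xy| ≤ p, y = a^k with k ≥ 1. Then xy²z = a^(p+k) b^p ∉ L.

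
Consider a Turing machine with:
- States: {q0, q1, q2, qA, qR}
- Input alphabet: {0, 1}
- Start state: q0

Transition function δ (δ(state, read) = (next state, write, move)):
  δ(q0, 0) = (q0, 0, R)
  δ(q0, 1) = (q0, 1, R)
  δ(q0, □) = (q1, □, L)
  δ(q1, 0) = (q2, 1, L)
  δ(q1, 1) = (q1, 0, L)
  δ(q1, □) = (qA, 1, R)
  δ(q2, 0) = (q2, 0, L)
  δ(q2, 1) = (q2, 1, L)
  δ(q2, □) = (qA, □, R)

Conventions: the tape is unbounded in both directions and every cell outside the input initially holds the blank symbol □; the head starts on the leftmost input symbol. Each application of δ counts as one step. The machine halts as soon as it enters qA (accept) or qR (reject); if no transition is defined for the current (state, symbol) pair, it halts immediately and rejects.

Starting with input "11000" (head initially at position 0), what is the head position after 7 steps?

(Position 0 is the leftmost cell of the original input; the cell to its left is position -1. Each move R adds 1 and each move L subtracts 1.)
Step 0: [q0]11000 (head at position 0)
Step 1: δ(q0, 1) = (q0, 1, R)  ⊢  1[q0]1000 (head at position 1)
Step 2: δ(q0, 1) = (q0, 1, R)  ⊢  11[q0]000 (head at position 2)
Step 3: δ(q0, 0) = (q0, 0, R)  ⊢  110[q0]00 (head at position 3)
Step 4: δ(q0, 0) = (q0, 0, R)  ⊢  1100[q0]0 (head at position 4)
Step 5: δ(q0, 0) = (q0, 0, R)  ⊢  11000[q0]□ (head at position 5)
Step 6: δ(q0, □) = (q1, □, L)  ⊢  1100[q1]0□ (head at position 4)
Step 7: δ(q1, 0) = (q2, 1, L)  ⊢  110[q2]01□ (head at position 3)
Head position after 7 steps: 3

Final answer: Position 3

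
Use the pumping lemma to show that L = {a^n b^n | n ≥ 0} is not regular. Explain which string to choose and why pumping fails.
Language: L = {a^n b^n | n ≥ 0} (equal numbers of a's followed by b's)
Step 1: Assume for contradiction that L is regular, with pumping length p.
Step 2: Choose s = a^p b^p. Then s ∈ L (it has p a's followed by p b's) and |s| ≥ p.
Step 3: Consider any decomposition s = xyz with |xy| ≤ p and |y| > 0. Since |xy| ≤ p and the first p symbols of s are all a's, y = a^k for some k with 1 ≤ k ≤ p.
Step 4: Pumping up (i = 2): xy²z = a^(p+k) b^p, which has more a's than b's, so xy²z ∉ L.
This contradicts the pumping lemma, so L is not regular.

Final answer: Choose s = a^p b^p. Since |xy| ≤ p, y = a^k with k ≥ 1. Then xy²z = a^(p+k) b^p ∉ L.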